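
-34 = -34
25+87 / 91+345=33757 / 91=370.96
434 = 434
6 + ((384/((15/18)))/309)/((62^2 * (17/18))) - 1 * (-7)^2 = -361779409/8413555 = -43.00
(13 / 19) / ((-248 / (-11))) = 143 / 4712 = 0.03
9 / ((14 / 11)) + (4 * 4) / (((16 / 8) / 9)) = 1107 / 14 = 79.07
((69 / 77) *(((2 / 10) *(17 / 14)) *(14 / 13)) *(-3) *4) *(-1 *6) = 16.87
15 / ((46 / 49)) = 735 / 46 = 15.98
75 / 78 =25 / 26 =0.96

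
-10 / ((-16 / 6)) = 15 / 4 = 3.75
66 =66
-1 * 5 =-5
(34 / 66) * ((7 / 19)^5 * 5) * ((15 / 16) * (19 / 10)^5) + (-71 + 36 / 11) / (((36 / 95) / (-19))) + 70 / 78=279810149123 / 82368000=3397.07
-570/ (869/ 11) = -570/ 79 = -7.22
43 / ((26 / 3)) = 4.96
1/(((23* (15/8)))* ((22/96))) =0.10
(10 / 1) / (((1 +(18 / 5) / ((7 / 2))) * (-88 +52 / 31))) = -5425 / 94998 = -0.06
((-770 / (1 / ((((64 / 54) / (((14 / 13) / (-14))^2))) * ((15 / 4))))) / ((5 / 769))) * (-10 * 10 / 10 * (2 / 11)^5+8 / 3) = -93698096535680 / 395307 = -237026150.65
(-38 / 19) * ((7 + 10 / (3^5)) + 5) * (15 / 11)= -2660 / 81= -32.84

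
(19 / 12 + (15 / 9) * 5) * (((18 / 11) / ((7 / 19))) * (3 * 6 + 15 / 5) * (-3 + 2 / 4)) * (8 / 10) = -20349 / 11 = -1849.91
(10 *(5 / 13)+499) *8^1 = 52296 / 13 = 4022.77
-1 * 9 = -9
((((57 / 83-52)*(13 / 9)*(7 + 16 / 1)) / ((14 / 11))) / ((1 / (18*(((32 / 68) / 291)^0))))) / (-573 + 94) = 14007851 / 278299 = 50.33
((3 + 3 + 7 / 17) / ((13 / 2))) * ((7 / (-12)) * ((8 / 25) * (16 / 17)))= -0.17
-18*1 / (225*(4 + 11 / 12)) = -24 / 1475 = -0.02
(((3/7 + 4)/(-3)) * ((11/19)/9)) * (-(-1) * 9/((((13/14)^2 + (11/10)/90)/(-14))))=80850/5909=13.68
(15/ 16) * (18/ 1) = 135/ 8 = 16.88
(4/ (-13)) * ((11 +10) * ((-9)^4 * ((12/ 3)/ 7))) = -314928/ 13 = -24225.23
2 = 2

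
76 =76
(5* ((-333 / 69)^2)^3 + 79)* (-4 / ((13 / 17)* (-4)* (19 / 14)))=2228576687856568 / 36564864583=60948.58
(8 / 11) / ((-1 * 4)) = -2 / 11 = -0.18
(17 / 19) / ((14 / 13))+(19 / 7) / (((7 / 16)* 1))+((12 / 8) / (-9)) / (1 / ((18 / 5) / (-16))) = 526753 / 74480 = 7.07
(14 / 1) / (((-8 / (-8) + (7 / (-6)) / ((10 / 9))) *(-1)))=280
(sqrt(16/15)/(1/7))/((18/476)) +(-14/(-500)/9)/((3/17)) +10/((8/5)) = 84613/13500 +6664 * sqrt(15)/135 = 197.45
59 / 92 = 0.64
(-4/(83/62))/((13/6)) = -1488/1079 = -1.38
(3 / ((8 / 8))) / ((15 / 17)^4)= 83521 / 16875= 4.95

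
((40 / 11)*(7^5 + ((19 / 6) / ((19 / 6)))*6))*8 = 5380160 / 11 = 489105.45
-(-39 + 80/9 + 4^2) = 127/9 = 14.11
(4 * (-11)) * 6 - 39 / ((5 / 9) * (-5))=-249.96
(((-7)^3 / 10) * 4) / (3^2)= -686 / 45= -15.24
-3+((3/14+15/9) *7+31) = 41.17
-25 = -25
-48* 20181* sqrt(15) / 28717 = -968688* sqrt(15) / 28717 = -130.64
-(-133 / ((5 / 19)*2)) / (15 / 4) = 67.39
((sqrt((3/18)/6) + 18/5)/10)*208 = 5876/75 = 78.35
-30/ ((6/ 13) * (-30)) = 13/ 6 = 2.17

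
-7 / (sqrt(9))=-2.33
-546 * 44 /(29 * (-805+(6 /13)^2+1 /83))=24070332 /23383483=1.03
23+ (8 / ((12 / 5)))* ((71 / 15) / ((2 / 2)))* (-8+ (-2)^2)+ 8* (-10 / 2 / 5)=-433 / 9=-48.11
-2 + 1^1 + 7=6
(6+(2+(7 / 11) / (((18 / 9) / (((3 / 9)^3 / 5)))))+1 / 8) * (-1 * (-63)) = 675871 / 1320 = 512.02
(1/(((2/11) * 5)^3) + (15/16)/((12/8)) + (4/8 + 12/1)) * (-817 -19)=-1510652/125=-12085.22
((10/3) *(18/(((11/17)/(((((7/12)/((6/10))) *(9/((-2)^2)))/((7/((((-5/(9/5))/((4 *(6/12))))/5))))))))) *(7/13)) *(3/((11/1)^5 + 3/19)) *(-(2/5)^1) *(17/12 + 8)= 6387325/21003647808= 0.00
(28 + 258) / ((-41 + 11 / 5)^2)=3575 / 18818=0.19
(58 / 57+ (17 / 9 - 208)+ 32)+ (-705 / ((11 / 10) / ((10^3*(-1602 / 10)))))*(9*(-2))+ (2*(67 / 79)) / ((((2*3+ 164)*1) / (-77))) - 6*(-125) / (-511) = -11928537565279369604 / 6454397565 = -1848125629.88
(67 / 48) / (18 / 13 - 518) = -871 / 322368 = -0.00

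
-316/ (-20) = 79/ 5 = 15.80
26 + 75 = 101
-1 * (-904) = 904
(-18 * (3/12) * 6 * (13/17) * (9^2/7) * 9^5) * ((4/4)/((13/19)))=-2453663097/119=-20619017.62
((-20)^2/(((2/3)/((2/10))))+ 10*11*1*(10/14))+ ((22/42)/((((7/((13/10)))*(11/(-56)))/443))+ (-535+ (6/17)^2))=-16862549/30345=-555.69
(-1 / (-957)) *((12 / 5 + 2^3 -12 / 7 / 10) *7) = 358 / 4785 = 0.07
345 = 345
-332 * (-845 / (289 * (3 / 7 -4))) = -392756 / 1445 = -271.80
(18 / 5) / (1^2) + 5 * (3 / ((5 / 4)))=78 / 5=15.60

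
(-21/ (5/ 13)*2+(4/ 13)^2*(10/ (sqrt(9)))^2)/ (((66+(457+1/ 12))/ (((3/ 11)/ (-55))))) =3289864/ 3208959325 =0.00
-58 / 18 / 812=-1 / 252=-0.00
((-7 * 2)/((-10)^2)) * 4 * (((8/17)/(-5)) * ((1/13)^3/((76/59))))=1652/88703875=0.00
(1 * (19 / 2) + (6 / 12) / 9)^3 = 636056 / 729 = 872.50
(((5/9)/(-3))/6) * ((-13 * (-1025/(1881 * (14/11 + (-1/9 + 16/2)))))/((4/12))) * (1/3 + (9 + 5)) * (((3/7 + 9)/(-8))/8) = 31513625/208450368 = 0.15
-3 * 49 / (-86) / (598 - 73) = 7 / 2150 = 0.00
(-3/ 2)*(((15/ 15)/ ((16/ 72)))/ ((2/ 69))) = -1863/ 8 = -232.88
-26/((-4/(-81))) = -1053/2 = -526.50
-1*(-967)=967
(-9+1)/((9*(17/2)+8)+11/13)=-208/2219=-0.09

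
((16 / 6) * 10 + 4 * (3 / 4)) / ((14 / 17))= 1513 / 42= 36.02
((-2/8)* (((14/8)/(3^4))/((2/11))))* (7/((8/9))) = -539/2304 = -0.23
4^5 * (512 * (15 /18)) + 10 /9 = 436907.78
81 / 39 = 27 / 13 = 2.08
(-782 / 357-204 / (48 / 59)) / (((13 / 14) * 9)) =-30.27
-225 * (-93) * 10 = 209250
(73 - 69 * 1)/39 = 4/39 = 0.10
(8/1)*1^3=8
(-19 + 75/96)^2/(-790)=-339889/808960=-0.42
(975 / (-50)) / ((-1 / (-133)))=-5187 / 2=-2593.50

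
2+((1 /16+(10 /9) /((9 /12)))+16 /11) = 23753 /4752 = 5.00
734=734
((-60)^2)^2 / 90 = 144000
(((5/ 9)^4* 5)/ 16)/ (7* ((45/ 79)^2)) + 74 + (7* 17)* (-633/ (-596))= 1777291080613/ 8868687408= 200.40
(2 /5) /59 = 2 /295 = 0.01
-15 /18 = -5 /6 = -0.83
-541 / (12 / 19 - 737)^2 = -195301 / 195748081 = -0.00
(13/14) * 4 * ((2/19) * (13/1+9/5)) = 5.79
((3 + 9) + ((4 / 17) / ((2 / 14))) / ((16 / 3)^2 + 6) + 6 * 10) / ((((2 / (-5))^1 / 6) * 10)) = -284769 / 2635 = -108.07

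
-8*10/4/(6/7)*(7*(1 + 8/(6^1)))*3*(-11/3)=37730/9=4192.22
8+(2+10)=20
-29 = -29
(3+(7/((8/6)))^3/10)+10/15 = 34823/1920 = 18.14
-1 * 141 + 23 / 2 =-259 / 2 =-129.50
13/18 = 0.72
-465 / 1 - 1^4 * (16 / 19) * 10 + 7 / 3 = -26852 / 57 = -471.09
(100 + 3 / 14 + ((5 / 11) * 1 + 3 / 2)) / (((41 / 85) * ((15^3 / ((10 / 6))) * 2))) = 133739 / 2557170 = 0.05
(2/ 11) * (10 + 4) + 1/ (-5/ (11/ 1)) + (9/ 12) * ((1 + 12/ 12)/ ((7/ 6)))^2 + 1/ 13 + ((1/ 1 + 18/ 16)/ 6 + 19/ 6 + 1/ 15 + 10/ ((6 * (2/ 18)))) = 11891697/ 560560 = 21.21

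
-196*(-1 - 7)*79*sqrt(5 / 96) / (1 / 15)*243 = 18813060*sqrt(30) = 103043373.38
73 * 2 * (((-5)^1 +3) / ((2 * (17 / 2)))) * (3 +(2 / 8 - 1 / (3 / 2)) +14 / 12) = -1095 / 17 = -64.41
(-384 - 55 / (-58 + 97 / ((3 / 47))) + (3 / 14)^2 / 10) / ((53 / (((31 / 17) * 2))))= -20463784077 / 774373460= -26.43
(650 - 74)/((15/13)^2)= 10816/25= 432.64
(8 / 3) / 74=4 / 111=0.04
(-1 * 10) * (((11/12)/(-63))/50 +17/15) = -42829/3780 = -11.33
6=6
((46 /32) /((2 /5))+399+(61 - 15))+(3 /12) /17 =448.61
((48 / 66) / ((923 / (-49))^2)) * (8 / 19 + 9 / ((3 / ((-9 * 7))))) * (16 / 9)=-0.69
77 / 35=11 / 5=2.20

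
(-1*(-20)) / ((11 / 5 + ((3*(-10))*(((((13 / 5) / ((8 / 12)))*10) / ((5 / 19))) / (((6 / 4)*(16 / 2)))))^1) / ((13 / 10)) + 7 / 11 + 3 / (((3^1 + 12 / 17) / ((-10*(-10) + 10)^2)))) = 30030 / 14283119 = 0.00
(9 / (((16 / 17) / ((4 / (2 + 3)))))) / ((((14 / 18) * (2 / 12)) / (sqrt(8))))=4131 * sqrt(2) / 35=166.92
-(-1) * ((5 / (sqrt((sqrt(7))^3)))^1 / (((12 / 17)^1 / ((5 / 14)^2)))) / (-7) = -0.03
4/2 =2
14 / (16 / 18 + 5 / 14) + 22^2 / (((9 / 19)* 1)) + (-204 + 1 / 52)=60914005 / 73476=829.03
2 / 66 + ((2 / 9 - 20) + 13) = -668 / 99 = -6.75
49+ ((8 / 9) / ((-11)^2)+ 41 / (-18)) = 101777 / 2178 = 46.73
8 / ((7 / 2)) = 16 / 7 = 2.29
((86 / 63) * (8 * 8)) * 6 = 11008 / 21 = 524.19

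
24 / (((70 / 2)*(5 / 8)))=192 / 175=1.10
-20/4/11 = -5/11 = -0.45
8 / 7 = 1.14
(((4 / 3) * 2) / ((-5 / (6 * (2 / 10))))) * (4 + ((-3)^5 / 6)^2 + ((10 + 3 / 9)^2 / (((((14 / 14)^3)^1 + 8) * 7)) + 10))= -15022732 / 14175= -1059.80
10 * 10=100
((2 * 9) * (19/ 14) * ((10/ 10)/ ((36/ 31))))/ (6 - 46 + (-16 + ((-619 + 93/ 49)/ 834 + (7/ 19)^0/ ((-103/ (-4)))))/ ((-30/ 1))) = -139805505/ 262144178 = -0.53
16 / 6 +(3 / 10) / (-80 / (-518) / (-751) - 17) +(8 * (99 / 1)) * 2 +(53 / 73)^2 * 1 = 279682131743387 / 176213669970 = 1587.18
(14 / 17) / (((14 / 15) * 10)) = 3 / 34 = 0.09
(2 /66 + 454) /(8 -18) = -14983 /330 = -45.40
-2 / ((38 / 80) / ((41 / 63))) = -3280 / 1197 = -2.74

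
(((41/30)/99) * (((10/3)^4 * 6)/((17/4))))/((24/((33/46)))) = 20500/285039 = 0.07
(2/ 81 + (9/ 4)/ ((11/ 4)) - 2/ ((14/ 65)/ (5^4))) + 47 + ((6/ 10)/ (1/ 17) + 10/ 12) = -358296641/ 62370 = -5744.70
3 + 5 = 8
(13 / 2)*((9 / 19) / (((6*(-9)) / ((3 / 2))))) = -13 / 152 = -0.09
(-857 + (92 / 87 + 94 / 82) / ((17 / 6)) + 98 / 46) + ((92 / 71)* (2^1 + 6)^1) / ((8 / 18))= -27421841656 / 33007829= -830.77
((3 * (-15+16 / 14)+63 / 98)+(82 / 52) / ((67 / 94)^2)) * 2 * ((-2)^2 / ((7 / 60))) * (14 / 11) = -14833261920 / 4493489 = -3301.06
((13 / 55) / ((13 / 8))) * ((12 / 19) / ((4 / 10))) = 48 / 209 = 0.23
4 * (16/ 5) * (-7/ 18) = -224/ 45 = -4.98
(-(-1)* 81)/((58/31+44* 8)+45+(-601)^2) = 837/3736532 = 0.00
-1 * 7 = -7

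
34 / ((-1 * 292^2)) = -17 / 42632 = -0.00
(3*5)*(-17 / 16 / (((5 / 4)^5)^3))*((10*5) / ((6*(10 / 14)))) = -7985954816 / 1220703125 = -6.54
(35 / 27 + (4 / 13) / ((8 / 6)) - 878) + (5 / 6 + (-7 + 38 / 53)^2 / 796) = -687183495379 / 784823364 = -875.59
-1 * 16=-16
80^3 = 512000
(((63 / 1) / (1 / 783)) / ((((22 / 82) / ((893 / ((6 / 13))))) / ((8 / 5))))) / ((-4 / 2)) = -284594846.07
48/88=6/11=0.55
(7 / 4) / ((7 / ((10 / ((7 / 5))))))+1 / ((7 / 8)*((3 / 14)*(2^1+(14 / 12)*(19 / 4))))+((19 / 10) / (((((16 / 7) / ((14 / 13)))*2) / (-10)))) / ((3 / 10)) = -4912433 / 395304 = -12.43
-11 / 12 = -0.92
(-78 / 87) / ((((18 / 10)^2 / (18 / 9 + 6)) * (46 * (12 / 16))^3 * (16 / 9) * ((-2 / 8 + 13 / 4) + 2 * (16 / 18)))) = -2600 / 409650723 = -0.00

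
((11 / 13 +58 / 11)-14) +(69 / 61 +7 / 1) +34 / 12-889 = -46367105 / 52338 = -885.92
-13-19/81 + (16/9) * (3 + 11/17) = -9296/1377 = -6.75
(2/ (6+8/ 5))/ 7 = 5/ 133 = 0.04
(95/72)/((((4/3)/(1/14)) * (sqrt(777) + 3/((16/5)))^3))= -2016401600/6100478313866769 + 6471941120 * sqrt(777)/54904304824800921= 0.00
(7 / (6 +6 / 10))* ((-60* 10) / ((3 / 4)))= -28000 / 33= -848.48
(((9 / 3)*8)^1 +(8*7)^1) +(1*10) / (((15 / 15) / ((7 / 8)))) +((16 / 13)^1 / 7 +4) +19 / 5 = 96.73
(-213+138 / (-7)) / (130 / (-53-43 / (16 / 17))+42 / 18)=-7716573 / 33691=-229.04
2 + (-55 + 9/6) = -103/2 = -51.50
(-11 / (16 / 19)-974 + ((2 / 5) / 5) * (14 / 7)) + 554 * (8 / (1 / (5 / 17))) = 2153063 / 6800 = 316.63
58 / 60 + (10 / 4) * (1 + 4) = 202 / 15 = 13.47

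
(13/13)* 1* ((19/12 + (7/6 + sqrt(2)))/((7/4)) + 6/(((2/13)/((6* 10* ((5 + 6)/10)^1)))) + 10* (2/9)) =4* sqrt(2)/7 + 162401/63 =2578.60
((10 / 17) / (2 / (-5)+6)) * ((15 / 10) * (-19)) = -1425 / 476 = -2.99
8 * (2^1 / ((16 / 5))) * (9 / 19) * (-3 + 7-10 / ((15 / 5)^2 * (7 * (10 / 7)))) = 175 / 19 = 9.21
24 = 24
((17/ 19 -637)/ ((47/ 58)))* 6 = -4205928/ 893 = -4709.89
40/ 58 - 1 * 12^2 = -4156/ 29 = -143.31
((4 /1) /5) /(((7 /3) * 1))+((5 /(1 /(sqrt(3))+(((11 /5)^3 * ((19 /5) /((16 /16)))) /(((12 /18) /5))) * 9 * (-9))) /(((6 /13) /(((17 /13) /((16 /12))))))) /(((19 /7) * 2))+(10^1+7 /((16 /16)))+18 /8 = 621514339167744907 /31721604482984360 - 9296875 * sqrt(3) /8610149788238612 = 19.59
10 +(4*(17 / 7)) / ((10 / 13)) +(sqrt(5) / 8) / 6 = sqrt(5) / 48 +792 / 35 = 22.68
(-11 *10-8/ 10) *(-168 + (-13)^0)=92518/ 5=18503.60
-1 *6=-6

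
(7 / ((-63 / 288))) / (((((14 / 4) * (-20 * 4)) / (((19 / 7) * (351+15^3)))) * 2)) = 141588 / 245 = 577.91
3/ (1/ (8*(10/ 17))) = 240/ 17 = 14.12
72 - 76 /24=413 /6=68.83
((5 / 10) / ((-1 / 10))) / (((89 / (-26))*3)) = 130 / 267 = 0.49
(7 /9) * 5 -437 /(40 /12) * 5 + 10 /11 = -650.70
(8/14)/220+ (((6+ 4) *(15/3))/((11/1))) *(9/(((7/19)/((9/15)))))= 25651/385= 66.63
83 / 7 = 11.86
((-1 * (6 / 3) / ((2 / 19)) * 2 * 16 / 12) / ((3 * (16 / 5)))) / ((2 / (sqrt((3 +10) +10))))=-95 * sqrt(23) / 36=-12.66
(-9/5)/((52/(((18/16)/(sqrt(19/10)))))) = -81*sqrt(190)/39520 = -0.03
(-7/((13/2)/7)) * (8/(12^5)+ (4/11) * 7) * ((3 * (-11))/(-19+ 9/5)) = -213376135/5795712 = -36.82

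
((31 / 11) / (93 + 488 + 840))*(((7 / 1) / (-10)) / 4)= -31 / 89320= -0.00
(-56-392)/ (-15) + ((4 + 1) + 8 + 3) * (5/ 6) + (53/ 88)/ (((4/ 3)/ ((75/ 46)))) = 3557097/ 80960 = 43.94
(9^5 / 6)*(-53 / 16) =-1043199 / 32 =-32599.97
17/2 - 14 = -11/2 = -5.50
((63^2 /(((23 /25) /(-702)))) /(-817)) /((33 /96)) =2228990400 /206701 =10783.65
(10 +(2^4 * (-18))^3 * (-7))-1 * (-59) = 167215173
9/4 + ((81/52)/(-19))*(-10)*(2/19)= 43857/18772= 2.34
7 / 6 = 1.17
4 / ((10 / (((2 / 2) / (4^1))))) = 1 / 10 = 0.10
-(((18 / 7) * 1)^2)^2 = -104976 / 2401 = -43.72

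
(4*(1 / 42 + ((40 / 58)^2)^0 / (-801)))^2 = 256036 / 31438449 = 0.01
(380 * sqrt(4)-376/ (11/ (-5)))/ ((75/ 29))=59392/ 165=359.95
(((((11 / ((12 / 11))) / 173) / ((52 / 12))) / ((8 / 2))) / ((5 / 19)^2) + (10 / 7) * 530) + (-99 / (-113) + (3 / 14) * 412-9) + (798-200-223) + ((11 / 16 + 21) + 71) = 232161395849 / 177895900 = 1305.04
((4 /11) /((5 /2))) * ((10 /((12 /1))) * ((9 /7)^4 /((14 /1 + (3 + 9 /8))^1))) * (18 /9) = 139968 /3829595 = 0.04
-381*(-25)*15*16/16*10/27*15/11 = 793750/11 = 72159.09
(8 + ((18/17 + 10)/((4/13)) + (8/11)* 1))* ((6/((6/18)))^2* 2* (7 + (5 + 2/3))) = 68561424/187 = 366638.63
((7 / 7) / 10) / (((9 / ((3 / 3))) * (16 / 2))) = 0.00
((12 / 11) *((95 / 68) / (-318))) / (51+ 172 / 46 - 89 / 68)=-874 / 9743679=-0.00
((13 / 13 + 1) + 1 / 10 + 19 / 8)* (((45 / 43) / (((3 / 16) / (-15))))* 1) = -16110 / 43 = -374.65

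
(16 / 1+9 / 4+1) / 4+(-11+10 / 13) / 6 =3.11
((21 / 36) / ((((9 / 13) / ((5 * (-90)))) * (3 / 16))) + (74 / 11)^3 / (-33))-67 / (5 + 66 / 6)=-4291738475 / 2108304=-2035.64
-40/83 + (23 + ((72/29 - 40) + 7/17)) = -596902/40919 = -14.59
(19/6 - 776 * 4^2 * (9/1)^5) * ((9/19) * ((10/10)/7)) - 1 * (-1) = -13196742589/266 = -49611814.24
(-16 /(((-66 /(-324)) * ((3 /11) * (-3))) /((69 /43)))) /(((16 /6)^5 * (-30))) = -16767 /440320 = -0.04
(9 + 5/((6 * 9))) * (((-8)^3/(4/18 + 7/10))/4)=-314240/249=-1262.01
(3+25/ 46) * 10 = 815/ 23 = 35.43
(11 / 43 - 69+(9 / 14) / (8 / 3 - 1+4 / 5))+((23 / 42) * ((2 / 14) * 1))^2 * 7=-68.44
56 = 56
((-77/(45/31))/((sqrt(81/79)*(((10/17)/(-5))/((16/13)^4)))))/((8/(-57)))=-3158020096*sqrt(79)/3855735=-7279.83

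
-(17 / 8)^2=-289 / 64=-4.52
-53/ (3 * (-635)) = 53/ 1905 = 0.03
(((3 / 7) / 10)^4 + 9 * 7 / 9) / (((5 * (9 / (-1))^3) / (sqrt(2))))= -168070081 * sqrt(2) / 87516450000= -0.00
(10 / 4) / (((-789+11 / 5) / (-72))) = 450 / 1967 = 0.23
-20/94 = -10/47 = -0.21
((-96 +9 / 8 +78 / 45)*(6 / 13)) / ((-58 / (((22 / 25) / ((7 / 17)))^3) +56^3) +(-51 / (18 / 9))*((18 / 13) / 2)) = -73088671931 / 298540937888835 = -0.00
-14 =-14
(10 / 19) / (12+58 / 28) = 140 / 3743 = 0.04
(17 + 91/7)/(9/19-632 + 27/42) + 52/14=861466/234941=3.67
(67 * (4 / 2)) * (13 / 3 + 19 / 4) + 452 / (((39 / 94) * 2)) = 45809 / 26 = 1761.88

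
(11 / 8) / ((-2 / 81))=-891 / 16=-55.69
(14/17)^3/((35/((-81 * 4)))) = -127008/24565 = -5.17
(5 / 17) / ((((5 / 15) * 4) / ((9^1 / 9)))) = 15 / 68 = 0.22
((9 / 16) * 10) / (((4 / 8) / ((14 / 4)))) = 315 / 8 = 39.38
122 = 122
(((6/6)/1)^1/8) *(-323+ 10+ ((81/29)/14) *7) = -18073/464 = -38.95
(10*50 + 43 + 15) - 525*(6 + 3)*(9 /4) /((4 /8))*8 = -169542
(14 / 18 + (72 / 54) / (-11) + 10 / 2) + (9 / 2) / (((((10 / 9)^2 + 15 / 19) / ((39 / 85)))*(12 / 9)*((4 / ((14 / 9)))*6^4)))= 5422812077 / 958636800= 5.66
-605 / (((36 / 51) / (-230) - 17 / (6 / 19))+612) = -7096650 / 6547259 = -1.08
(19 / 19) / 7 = 1 / 7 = 0.14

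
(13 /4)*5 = 65 /4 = 16.25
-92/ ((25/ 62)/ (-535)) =610328/ 5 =122065.60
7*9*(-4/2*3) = -378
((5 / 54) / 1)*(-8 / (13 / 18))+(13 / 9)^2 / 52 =-4151 / 4212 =-0.99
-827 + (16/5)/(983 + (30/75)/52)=-827.00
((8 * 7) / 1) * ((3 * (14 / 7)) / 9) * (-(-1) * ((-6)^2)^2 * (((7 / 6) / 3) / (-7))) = -2688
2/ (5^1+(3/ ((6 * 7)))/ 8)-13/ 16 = -3709/ 8976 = -0.41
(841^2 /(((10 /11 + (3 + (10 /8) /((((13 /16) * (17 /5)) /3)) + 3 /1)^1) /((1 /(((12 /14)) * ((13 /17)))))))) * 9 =1174795.29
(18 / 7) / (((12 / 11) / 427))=2013 / 2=1006.50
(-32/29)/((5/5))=-32/29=-1.10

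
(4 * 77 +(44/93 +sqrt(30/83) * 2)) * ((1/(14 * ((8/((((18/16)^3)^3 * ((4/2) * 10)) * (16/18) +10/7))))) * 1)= 1548578275 * sqrt(2490)/136465874944 +2776600847075/19113443328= 145.84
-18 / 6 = -3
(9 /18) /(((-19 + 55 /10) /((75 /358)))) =-25 /3222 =-0.01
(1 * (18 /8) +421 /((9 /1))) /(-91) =-1765 /3276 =-0.54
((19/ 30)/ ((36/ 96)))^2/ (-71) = -5776/ 143775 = -0.04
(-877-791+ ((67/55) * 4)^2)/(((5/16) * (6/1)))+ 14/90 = -119351849/136125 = -876.78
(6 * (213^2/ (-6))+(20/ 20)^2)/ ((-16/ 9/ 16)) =408312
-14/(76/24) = -84/19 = -4.42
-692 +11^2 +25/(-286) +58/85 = -13866547/24310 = -570.41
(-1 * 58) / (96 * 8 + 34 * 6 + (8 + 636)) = -29 / 808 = -0.04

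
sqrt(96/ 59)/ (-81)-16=-16-4* sqrt(354)/ 4779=-16.02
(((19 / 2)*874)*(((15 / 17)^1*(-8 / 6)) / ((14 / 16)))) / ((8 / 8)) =-1328480 / 119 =-11163.70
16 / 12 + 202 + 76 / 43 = 26458 / 129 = 205.10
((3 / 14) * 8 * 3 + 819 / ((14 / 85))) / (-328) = -69687 / 4592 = -15.18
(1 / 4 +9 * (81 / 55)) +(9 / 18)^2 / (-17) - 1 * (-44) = 53753 / 935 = 57.49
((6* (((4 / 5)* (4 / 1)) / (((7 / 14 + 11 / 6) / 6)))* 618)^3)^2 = 1483178015156622634273558640455581696 / 1838265625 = 806835527458999639550763300.00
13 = 13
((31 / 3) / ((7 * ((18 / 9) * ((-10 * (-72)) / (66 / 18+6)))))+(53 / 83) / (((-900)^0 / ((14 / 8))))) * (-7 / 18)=-8488897 / 19362240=-0.44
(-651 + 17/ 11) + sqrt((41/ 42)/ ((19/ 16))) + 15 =-6979/ 11 + 2 * sqrt(32718)/ 399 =-633.55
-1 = -1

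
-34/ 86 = -17/ 43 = -0.40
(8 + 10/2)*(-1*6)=-78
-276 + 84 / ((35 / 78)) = -444 / 5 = -88.80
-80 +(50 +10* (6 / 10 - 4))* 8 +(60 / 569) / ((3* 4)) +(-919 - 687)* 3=-2714125 / 569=-4769.99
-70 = -70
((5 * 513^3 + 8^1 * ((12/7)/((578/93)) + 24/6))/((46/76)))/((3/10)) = 518921423854900/139587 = 3717548366.65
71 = 71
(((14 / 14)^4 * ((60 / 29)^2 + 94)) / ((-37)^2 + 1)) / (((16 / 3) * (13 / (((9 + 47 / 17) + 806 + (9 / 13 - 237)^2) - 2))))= 4565861751 / 77886692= 58.62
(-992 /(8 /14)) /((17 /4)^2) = -27776 /289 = -96.11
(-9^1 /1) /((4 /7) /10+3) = -315 /107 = -2.94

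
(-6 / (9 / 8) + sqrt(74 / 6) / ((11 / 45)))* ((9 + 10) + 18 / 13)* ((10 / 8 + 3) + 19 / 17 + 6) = -819380 / 663 + 3072675* sqrt(111) / 9724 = 2093.28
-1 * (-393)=393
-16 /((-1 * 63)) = 16 /63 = 0.25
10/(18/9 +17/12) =120/41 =2.93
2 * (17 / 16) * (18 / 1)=153 / 4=38.25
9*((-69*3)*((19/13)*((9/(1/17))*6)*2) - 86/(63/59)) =-454988206/91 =-4999870.40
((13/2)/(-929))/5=-13/9290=-0.00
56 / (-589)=-56 / 589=-0.10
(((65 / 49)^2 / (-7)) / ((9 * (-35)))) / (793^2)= 0.00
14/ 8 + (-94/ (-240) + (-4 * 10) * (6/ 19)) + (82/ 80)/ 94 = -2245861/ 214320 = -10.48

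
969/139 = 6.97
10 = 10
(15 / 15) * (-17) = -17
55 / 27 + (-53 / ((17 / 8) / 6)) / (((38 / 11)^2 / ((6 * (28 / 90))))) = -17705237 / 828495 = -21.37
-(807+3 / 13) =-10494 / 13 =-807.23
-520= -520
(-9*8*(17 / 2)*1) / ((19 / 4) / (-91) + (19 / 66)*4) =-7351344 / 13205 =-556.71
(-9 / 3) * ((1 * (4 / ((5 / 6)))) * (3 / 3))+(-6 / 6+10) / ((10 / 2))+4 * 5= 37 / 5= 7.40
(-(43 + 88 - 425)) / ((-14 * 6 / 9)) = -63 / 2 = -31.50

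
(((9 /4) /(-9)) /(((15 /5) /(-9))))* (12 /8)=9 /8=1.12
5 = 5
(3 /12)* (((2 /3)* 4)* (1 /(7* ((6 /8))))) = 8 /63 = 0.13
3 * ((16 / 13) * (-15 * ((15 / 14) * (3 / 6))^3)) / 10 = -30375 / 35672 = -0.85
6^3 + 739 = 955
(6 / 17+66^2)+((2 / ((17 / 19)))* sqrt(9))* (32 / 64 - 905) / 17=1155873 / 289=3999.56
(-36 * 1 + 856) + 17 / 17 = 821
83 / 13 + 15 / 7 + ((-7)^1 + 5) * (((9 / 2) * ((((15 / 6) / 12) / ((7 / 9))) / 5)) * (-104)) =5339 / 91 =58.67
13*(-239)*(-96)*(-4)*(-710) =847092480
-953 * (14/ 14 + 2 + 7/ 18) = -58133/ 18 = -3229.61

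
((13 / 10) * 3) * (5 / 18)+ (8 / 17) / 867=1.08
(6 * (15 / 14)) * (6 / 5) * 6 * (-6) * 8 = -15552 / 7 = -2221.71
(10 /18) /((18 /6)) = 5 /27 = 0.19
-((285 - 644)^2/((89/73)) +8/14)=-65858547/623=-105711.95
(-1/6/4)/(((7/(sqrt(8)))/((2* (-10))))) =5* sqrt(2)/21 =0.34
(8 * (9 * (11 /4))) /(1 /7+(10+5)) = 693 /53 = 13.08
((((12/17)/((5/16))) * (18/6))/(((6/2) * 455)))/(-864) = -2/348075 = -0.00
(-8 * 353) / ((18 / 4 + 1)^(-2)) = -85426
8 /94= 0.09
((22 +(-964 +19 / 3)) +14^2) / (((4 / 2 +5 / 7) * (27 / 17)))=-264061 / 1539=-171.58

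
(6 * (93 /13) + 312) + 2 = 4640 /13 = 356.92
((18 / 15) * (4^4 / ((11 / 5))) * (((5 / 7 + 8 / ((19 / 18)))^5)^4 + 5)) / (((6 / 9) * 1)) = 16367890973961048152340412883358195917839833125202304137975719424 / 32993280894691414237888757864656484499843611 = 496097706263417572770.90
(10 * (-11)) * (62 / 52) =-1705 / 13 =-131.15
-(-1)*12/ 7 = 12/ 7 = 1.71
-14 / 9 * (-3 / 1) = 4.67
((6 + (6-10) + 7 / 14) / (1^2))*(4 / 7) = 10 / 7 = 1.43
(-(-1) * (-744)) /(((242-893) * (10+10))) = 2 /35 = 0.06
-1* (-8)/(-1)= -8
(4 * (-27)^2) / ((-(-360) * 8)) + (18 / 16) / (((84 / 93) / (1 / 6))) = 2733 / 2240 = 1.22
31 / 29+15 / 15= 60 / 29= 2.07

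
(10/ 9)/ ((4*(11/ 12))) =10/ 33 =0.30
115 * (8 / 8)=115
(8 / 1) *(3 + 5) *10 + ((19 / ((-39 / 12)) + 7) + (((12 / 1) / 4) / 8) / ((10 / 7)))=667073 / 1040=641.42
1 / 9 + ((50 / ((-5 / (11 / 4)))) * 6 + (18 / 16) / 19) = -225487 / 1368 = -164.83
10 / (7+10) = 10 / 17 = 0.59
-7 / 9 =-0.78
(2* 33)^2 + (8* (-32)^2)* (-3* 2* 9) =-438012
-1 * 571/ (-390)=571/ 390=1.46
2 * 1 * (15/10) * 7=21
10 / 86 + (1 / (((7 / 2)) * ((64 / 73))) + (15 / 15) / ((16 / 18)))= 15095 / 9632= 1.57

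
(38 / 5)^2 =1444 / 25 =57.76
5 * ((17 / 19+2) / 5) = 55 / 19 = 2.89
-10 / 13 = -0.77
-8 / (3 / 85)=-680 / 3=-226.67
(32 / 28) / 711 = 8 / 4977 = 0.00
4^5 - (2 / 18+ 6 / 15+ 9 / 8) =368051 / 360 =1022.36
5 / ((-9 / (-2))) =10 / 9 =1.11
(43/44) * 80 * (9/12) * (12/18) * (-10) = -4300/11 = -390.91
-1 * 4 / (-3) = 4 / 3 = 1.33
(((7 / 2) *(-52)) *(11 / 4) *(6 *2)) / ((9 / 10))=-20020 / 3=-6673.33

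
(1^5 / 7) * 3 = 3 / 7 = 0.43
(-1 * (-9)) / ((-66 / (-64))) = 96 / 11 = 8.73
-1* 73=-73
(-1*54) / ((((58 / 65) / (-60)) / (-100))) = -10530000 / 29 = -363103.45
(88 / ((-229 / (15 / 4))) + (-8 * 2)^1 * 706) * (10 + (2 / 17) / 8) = -880912317 / 7786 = -113140.55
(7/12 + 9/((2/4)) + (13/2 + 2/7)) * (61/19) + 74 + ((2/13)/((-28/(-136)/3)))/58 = 93555071/601692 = 155.49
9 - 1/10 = 89/10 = 8.90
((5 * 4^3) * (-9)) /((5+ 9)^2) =-14.69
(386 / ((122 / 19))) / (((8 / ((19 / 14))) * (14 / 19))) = 1323787 / 95648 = 13.84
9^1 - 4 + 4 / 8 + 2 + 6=27 / 2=13.50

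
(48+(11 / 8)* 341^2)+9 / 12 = 1279481 / 8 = 159935.12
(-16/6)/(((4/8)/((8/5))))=-8.53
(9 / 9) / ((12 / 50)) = 25 / 6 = 4.17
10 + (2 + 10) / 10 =56 / 5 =11.20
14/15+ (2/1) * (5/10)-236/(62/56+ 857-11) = 588731/355785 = 1.65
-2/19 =-0.11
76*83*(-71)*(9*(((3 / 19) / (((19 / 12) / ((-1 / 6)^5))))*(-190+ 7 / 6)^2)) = 1843269.80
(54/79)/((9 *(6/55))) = 55/79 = 0.70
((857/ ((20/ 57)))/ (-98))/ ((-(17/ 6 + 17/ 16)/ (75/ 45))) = 10.66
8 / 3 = 2.67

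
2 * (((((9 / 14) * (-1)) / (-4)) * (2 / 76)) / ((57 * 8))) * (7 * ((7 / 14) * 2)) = 3 / 23104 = 0.00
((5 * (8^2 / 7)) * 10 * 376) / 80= 15040 / 7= 2148.57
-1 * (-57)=57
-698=-698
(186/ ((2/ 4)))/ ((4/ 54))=5022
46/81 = 0.57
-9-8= -17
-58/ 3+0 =-58/ 3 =-19.33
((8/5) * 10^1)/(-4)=-4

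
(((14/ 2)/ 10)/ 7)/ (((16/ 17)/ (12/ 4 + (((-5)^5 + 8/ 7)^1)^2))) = 2032204803/ 1960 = 1036839.19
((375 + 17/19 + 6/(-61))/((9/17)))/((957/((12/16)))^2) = 1851079/4245875964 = 0.00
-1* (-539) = 539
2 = 2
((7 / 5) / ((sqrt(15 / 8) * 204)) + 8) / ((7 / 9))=sqrt(30) / 850 + 72 / 7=10.29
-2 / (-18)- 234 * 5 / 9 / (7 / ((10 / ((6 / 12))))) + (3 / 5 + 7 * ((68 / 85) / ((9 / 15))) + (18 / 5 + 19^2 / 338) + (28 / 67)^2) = -170406776849 / 477943830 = -356.54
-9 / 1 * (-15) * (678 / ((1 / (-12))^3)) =-158163840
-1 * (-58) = 58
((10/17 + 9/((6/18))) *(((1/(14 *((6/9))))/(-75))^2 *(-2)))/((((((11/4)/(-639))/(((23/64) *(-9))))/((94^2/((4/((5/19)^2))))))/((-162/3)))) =528573622113/756078400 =699.10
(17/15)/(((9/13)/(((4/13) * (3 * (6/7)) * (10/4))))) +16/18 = 260/63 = 4.13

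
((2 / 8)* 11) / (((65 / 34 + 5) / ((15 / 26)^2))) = 8415 / 63544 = 0.13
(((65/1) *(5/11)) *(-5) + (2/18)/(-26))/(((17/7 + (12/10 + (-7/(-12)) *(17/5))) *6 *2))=-2.19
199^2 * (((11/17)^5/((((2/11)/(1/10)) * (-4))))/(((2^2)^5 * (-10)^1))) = 70155587161/1163146854400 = 0.06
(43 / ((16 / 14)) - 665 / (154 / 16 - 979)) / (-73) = -475363 / 905784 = -0.52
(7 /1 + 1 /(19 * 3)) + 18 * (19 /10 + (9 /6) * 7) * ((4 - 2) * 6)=765344 /285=2685.42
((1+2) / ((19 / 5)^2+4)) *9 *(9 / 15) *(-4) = -1620 / 461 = -3.51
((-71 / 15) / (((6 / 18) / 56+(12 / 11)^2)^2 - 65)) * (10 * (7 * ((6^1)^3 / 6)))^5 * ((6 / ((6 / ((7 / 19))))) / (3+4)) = 198773780483695615672320000 / 499104748829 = 398260647589626.89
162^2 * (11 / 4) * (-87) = -6278877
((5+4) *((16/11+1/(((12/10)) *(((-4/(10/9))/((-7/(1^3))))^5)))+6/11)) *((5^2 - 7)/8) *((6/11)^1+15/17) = 1493546647/2052864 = 727.54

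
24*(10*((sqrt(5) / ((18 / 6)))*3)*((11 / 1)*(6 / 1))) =15840*sqrt(5) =35419.32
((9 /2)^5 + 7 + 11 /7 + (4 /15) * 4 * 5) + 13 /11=13751839 /7392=1860.37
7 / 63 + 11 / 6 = 35 / 18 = 1.94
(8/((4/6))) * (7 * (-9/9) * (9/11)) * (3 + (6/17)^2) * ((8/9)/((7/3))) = -260064/3179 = -81.81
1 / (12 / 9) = 3 / 4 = 0.75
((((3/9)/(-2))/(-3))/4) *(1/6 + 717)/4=4303/1728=2.49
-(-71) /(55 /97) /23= 6887 /1265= 5.44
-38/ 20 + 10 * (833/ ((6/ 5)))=208193/ 30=6939.77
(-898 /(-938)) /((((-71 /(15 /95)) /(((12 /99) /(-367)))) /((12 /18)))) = 3592 /7662399591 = 0.00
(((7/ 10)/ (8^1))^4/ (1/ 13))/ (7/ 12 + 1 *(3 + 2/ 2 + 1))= 93639/ 686080000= 0.00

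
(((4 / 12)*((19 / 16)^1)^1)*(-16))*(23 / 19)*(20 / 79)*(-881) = 405260 / 237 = 1709.96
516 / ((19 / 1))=516 / 19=27.16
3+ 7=10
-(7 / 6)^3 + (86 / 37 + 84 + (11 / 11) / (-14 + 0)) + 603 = 38470727 / 55944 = 687.66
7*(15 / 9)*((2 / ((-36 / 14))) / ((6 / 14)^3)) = -84035 / 729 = -115.27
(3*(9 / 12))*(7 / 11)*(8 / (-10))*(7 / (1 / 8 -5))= 1176 / 715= 1.64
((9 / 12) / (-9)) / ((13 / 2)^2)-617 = -312820 / 507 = -617.00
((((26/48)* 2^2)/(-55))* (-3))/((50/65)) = 169/1100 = 0.15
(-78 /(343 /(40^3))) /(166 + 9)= -199680 /2401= -83.17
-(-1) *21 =21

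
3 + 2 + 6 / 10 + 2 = 38 / 5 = 7.60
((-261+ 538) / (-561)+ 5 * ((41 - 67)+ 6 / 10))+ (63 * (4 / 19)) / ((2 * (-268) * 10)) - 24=-2163829823 / 14283060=-151.50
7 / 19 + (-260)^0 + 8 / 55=1.51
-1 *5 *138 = -690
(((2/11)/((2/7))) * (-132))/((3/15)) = -420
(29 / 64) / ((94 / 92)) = 667 / 1504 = 0.44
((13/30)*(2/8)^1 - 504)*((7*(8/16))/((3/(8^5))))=-866854912/45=-19263442.49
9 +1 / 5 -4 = 26 / 5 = 5.20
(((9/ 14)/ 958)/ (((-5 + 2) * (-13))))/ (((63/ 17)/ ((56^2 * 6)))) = 544/ 6227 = 0.09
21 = 21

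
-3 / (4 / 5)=-15 / 4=-3.75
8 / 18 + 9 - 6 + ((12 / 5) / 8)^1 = 3.74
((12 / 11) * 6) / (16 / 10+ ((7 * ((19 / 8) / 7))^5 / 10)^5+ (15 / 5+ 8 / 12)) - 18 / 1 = -55298441174939884828522403090936406 / 3072180955548229150178629431096467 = -18.00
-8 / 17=-0.47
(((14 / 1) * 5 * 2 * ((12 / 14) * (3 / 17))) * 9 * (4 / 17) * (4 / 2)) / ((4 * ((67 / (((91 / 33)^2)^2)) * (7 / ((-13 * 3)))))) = -30564839760 / 283493683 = -107.81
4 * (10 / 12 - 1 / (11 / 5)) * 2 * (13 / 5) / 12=65 / 99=0.66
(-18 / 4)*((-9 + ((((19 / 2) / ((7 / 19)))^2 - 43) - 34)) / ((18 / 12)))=-340395 / 196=-1736.71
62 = 62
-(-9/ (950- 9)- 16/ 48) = 968/ 2823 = 0.34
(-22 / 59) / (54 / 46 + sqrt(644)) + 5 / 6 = 100366337 / 120341238- 23276 * sqrt(161) / 20056873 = 0.82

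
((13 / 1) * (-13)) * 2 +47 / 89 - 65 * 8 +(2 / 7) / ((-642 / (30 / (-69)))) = -3944034625 / 4599609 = -857.47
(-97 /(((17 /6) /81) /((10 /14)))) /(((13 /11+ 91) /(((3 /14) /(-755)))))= 259281 /42514654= 0.01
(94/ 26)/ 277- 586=-2110139/ 3601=-585.99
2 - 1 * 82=-80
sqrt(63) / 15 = sqrt(7) / 5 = 0.53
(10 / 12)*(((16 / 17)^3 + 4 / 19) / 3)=81230 / 280041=0.29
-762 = -762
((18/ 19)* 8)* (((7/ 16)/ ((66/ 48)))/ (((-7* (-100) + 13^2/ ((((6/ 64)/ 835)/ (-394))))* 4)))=-189/ 185923873190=-0.00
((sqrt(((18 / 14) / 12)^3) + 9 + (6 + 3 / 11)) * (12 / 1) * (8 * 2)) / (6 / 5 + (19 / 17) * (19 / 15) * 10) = 4590 * sqrt(21) / 47971 + 2056320 / 10769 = 191.39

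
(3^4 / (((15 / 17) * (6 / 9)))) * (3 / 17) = 243 / 10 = 24.30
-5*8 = -40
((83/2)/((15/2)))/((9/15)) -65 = -502/9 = -55.78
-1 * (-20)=20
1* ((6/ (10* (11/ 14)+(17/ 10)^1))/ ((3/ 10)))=1400/ 669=2.09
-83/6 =-13.83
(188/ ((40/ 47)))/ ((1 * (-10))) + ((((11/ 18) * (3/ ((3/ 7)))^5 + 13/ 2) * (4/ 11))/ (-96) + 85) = 1424429/ 59400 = 23.98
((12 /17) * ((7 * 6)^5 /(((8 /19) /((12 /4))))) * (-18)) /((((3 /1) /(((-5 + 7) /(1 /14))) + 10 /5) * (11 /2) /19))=-214006369635072 /11033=-19396933711.15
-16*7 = -112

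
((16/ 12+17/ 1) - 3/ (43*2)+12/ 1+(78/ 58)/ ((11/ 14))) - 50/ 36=3780274/ 123453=30.62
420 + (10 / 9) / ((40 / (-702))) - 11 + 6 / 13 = 10139 / 26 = 389.96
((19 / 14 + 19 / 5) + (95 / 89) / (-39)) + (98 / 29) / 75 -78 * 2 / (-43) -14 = -2624475331 / 504972650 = -5.20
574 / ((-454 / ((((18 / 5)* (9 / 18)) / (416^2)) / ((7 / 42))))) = -7749 / 98209280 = -0.00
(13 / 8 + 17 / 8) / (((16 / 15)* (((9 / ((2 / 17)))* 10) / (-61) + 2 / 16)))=-13725 / 48472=-0.28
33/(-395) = -33/395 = -0.08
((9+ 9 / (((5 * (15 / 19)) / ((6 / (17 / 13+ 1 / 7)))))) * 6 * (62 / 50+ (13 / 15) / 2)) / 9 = 848129 / 41250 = 20.56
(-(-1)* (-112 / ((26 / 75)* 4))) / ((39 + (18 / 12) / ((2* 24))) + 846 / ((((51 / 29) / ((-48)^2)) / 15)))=-571200 / 117575054909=-0.00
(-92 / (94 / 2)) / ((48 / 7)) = -161 / 564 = -0.29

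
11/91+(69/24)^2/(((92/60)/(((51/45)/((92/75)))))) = 118841/23296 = 5.10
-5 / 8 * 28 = -17.50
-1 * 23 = -23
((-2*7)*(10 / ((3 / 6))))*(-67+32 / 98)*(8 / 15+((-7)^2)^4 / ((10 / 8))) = 602675425440 / 7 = 86096489348.57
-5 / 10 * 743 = -743 / 2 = -371.50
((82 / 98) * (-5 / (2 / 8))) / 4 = -205 / 49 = -4.18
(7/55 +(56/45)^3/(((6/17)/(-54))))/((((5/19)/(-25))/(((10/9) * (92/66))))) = 57379877716/1323135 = 43366.61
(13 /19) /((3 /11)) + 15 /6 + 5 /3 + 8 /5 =4717 /570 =8.28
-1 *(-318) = 318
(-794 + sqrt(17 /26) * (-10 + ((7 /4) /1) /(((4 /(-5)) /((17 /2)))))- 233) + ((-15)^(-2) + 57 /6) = -457873 /450- 915 * sqrt(442) /832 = -1040.62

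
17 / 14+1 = 31 / 14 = 2.21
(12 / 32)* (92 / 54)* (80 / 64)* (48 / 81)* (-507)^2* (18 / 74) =3284515 / 111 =29590.23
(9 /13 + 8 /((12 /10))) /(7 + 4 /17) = 119 /117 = 1.02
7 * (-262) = -1834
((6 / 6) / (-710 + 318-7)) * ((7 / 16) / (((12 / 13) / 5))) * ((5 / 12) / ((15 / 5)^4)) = -325 / 10637568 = -0.00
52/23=2.26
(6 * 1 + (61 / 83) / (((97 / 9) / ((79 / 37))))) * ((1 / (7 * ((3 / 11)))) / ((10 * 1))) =6712541 / 20852090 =0.32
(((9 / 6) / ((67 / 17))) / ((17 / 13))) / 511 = 39 / 68474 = 0.00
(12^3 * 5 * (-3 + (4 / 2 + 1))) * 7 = 0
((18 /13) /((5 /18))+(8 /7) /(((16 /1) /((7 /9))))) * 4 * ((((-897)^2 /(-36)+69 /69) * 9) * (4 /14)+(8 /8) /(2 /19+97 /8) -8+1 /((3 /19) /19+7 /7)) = -5880808707349 /5075070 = -1158764.06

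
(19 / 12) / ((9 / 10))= 95 / 54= 1.76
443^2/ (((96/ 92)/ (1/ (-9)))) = -20896.88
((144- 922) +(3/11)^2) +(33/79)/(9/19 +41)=-777.92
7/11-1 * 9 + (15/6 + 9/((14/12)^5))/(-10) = -9.03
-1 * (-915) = 915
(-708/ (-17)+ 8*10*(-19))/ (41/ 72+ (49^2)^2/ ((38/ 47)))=-333792/ 1609890769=-0.00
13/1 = 13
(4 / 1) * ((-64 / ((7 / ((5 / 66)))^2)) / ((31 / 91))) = -20800 / 236313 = -0.09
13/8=1.62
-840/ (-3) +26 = 306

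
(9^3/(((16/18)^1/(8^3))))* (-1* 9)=-3779136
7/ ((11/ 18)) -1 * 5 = 71/ 11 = 6.45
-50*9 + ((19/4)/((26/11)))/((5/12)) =-57873/130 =-445.18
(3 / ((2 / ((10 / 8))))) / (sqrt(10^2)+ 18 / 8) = 15 / 98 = 0.15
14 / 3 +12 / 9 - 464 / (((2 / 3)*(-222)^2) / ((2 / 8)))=49255 / 8214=6.00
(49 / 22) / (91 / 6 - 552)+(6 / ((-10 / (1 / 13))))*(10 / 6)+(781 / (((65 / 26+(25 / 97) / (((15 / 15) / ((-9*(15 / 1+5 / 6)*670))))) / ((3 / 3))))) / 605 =-891793066852 / 10992900893975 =-0.08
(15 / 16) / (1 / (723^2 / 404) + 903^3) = 7840935 / 6158285629420592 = 0.00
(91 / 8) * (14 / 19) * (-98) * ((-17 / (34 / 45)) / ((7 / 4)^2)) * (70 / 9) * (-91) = -81153800 / 19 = -4271252.63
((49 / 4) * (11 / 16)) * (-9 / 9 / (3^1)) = -539 / 192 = -2.81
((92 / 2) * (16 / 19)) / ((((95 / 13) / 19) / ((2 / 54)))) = 9568 / 2565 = 3.73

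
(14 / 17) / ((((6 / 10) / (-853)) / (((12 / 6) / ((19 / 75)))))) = -2985500 / 323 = -9243.03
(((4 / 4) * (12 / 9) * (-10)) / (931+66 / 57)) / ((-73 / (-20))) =-0.00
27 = 27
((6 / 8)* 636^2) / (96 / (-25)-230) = -3792150 / 2923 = -1297.35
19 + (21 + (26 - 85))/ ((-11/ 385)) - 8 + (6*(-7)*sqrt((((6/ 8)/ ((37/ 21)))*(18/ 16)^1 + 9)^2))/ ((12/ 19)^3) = -9064403/ 37888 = -239.24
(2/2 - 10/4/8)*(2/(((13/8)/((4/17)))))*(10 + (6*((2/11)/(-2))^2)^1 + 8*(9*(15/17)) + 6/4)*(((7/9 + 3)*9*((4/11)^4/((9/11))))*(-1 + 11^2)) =12651520000/9706983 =1303.34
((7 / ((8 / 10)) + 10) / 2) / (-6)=-25 / 16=-1.56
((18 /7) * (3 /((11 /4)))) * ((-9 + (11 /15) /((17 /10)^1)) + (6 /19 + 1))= -72288 /3553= -20.35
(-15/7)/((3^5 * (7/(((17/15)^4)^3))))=-582622237229761/102992643017578125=-0.01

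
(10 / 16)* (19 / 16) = 95 / 128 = 0.74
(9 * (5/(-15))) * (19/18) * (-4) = 38/3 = 12.67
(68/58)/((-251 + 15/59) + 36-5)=-2006/375985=-0.01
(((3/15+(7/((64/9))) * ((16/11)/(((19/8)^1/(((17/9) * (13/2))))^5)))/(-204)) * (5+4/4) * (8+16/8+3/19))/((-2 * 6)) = 911681447480256577/6926510486408040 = 131.62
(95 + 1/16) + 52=2353/16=147.06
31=31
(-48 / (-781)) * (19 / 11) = 0.11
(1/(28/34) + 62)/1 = 63.21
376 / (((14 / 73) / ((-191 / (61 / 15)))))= -39319260 / 427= -92082.58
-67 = -67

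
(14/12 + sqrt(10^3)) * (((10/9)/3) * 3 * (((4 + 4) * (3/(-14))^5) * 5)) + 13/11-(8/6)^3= -3457037/2852388-3375 * sqrt(10)/16807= -1.85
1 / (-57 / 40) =-40 / 57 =-0.70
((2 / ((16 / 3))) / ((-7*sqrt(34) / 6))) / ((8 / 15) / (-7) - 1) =0.05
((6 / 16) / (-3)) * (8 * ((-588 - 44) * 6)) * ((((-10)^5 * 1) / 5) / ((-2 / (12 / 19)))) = 455040000 / 19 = 23949473.68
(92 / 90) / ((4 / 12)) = 46 / 15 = 3.07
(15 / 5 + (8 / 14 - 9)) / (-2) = 19 / 7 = 2.71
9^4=6561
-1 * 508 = -508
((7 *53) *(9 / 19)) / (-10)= -3339 / 190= -17.57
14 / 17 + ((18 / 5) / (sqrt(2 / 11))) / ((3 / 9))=14 / 17 + 27 *sqrt(22) / 5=26.15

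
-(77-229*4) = 839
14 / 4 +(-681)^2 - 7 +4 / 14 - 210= 6489669 / 14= 463547.79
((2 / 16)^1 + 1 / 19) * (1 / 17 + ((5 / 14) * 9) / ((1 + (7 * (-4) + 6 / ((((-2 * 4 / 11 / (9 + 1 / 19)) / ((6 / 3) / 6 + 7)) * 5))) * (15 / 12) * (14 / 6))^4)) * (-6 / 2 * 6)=-7365652007504629927581 / 39162231989356248496724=-0.19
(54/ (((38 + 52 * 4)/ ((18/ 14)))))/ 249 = 27/ 23821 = 0.00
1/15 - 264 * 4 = -15839/15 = -1055.93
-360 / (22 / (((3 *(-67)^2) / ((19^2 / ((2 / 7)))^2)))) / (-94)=4848120 / 3301421893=0.00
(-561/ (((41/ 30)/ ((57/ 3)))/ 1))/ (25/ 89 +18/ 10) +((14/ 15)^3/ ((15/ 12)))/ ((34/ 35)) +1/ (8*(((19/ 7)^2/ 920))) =-1467260526487492/ 393183014625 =-3731.75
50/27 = 1.85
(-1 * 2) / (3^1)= -2 / 3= -0.67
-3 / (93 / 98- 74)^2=-28812 / 51251281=-0.00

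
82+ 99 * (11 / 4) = 1417 / 4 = 354.25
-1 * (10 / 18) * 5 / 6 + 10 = 515 / 54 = 9.54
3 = 3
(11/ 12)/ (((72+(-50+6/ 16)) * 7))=22/ 3759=0.01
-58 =-58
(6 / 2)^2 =9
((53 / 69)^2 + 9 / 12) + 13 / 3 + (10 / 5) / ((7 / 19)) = 11.10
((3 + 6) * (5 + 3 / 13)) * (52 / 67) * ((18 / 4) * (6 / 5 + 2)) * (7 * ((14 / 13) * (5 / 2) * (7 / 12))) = 5037984 / 871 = 5784.14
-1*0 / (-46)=0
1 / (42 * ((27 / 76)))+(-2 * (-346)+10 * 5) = 420752 / 567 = 742.07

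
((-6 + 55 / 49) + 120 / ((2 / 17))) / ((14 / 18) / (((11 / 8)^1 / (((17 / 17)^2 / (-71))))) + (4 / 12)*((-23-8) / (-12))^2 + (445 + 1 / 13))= 218168801136 / 96131737849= 2.27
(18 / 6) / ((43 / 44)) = 132 / 43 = 3.07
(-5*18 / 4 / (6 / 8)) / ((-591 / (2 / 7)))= 20 / 1379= 0.01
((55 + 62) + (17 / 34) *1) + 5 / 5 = 237 / 2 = 118.50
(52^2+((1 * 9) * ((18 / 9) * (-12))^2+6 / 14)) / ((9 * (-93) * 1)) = -9.42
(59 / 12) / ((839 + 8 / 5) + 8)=295 / 50916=0.01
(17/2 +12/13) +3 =323/26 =12.42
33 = 33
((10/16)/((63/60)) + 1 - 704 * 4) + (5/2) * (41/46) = -5433125/1932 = -2812.18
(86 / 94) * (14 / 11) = 602 / 517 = 1.16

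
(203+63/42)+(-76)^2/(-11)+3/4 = -14073/44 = -319.84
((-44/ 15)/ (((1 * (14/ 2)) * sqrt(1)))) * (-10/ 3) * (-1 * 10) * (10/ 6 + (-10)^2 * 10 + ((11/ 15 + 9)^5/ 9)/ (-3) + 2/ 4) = 8059170686776/ 258339375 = 31196.06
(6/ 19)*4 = 1.26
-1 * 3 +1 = -2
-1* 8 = -8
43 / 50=0.86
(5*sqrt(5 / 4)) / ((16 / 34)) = 85*sqrt(5) / 16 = 11.88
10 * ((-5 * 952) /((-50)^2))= -476 /25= -19.04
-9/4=-2.25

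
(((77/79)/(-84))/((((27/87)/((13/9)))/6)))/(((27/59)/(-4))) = 489346/172773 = 2.83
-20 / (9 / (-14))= 280 / 9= 31.11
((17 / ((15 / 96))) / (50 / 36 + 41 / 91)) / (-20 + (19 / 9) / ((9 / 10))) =-2776032 / 828575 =-3.35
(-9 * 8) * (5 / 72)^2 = -25 / 72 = -0.35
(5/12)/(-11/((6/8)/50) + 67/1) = -5/7996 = -0.00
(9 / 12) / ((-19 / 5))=-15 / 76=-0.20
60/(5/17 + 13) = 4.51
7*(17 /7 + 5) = 52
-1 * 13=-13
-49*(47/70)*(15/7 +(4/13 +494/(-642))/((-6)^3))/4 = -636098423/36054720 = -17.64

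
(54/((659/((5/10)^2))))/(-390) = -0.00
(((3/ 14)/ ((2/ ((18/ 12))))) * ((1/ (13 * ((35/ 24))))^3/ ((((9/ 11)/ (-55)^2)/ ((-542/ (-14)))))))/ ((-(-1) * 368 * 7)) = 38955708/ 29724608095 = 0.00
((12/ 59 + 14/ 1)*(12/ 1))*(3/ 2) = 15084/ 59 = 255.66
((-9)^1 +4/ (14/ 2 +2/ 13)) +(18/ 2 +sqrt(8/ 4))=52/ 93 +sqrt(2)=1.97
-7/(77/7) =-7/11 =-0.64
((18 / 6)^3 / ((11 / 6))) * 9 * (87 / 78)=21141 / 143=147.84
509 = 509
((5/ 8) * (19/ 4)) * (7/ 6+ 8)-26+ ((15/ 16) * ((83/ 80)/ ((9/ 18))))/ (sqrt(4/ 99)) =233/ 192+ 747 * sqrt(11)/ 256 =10.89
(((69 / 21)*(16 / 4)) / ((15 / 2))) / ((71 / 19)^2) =66424 / 529305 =0.13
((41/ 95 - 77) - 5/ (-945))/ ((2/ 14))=-1374691/ 2565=-535.94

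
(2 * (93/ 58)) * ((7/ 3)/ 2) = 217/ 58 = 3.74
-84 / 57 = -28 / 19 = -1.47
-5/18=-0.28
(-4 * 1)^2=16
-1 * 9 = -9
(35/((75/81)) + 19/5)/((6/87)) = 3016/5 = 603.20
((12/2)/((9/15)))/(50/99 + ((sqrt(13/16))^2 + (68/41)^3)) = 218341728/128379683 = 1.70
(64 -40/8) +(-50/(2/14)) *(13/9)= -4019/9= -446.56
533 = 533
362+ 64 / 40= 1818 / 5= 363.60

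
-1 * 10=-10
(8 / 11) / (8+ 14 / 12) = 48 / 605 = 0.08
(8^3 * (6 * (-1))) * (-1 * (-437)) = -1342464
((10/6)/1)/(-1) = -5/3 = -1.67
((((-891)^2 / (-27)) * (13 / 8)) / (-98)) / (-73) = -382239 / 57232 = -6.68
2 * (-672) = -1344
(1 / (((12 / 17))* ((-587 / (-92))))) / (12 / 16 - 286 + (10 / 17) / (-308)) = -2047276 / 2630192619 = -0.00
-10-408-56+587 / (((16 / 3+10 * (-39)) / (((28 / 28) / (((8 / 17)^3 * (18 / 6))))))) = -282945883 / 590848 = -478.88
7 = 7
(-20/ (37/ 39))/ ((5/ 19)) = -80.11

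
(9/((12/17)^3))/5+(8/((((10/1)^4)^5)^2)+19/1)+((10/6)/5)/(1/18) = 30.12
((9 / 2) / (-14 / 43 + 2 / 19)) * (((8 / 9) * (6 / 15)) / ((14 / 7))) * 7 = -5719 / 225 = -25.42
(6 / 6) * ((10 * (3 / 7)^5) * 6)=0.87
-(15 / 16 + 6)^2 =-12321 / 256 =-48.13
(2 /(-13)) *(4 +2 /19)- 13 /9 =-355 /171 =-2.08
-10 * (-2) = 20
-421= -421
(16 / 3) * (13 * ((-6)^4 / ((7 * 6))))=14976 / 7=2139.43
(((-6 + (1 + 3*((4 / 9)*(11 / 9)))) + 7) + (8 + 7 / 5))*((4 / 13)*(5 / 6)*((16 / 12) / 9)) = 14072 / 28431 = 0.49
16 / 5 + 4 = 36 / 5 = 7.20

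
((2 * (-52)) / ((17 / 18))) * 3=-5616 / 17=-330.35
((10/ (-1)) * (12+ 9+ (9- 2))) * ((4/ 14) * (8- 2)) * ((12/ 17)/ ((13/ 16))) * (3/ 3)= -92160/ 221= -417.01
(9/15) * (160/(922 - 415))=32/169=0.19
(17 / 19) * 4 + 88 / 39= 5.84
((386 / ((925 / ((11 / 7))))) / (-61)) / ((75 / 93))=-131626 / 9874375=-0.01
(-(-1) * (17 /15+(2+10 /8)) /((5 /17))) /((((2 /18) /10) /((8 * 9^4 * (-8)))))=-2816086176 /5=-563217235.20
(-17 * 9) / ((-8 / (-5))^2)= -3825 / 64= -59.77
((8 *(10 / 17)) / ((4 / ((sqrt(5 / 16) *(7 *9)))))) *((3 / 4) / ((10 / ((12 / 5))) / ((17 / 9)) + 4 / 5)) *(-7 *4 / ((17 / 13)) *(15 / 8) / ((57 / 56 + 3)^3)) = -3995264 *sqrt(5) / 1396125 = -6.40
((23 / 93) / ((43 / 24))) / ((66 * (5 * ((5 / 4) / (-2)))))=-736 / 1099725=-0.00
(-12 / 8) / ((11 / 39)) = -117 / 22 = -5.32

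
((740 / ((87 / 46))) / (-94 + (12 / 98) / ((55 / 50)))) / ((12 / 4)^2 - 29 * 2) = 187220 / 2201361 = 0.09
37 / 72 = 0.51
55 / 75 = 11 / 15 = 0.73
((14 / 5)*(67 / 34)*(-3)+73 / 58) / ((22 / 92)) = -1734223 / 27115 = -63.96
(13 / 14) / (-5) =-0.19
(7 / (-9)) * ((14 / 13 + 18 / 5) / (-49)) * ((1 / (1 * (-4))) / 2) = -38 / 4095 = -0.01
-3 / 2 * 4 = -6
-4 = -4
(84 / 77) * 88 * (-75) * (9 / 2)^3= -656100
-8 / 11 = -0.73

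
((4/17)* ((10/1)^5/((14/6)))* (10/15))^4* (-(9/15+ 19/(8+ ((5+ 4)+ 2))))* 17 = -655360000000000000000000/11796113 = -55557283996855574.37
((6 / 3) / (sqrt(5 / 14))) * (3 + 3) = 12 * sqrt(70) / 5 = 20.08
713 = 713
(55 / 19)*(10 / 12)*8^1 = 1100 / 57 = 19.30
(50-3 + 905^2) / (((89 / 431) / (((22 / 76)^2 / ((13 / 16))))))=170861695488 / 417677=409076.14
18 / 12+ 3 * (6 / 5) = 51 / 10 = 5.10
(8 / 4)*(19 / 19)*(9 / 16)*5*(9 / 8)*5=2025 / 64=31.64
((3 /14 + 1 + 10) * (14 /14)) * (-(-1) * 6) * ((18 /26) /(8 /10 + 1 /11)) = 233145 /4459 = 52.29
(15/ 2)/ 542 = 15/ 1084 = 0.01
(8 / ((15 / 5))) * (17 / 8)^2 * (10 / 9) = 13.38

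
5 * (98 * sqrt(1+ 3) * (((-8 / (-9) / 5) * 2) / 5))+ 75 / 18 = 6647 / 90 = 73.86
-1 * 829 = -829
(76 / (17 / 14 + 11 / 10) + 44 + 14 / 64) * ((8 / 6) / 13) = 199735 / 25272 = 7.90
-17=-17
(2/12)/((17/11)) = 11/102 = 0.11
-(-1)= 1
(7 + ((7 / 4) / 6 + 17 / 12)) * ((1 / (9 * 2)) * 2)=209 / 216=0.97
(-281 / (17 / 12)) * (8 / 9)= -176.31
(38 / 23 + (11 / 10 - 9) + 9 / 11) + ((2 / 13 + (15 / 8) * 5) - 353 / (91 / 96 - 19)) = 5392896583 / 227993480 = 23.65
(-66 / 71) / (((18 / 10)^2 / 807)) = -147950 / 639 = -231.53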